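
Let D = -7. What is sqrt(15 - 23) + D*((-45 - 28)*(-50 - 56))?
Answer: -54166 + 2*I*sqrt(2) ≈ -54166.0 + 2.8284*I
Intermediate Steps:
sqrt(15 - 23) + D*((-45 - 28)*(-50 - 56)) = sqrt(15 - 23) - 7*(-45 - 28)*(-50 - 56) = sqrt(-8) - (-511)*(-106) = 2*I*sqrt(2) - 7*7738 = 2*I*sqrt(2) - 54166 = -54166 + 2*I*sqrt(2)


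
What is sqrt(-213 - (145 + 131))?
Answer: I*sqrt(489) ≈ 22.113*I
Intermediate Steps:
sqrt(-213 - (145 + 131)) = sqrt(-213 - 1*276) = sqrt(-213 - 276) = sqrt(-489) = I*sqrt(489)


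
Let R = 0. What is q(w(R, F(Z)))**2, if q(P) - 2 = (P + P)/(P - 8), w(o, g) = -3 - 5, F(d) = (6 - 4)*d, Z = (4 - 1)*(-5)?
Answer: 9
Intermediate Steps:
Z = -15 (Z = 3*(-5) = -15)
F(d) = 2*d
w(o, g) = -8
q(P) = 2 + 2*P/(-8 + P) (q(P) = 2 + (P + P)/(P - 8) = 2 + (2*P)/(-8 + P) = 2 + 2*P/(-8 + P))
q(w(R, F(Z)))**2 = (4*(-4 - 8)/(-8 - 8))**2 = (4*(-12)/(-16))**2 = (4*(-1/16)*(-12))**2 = 3**2 = 9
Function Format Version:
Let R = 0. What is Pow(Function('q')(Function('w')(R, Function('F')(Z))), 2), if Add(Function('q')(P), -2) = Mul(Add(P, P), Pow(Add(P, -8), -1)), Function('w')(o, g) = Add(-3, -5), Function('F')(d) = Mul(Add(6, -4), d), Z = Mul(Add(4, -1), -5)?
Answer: 9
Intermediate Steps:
Z = -15 (Z = Mul(3, -5) = -15)
Function('F')(d) = Mul(2, d)
Function('w')(o, g) = -8
Function('q')(P) = Add(2, Mul(2, P, Pow(Add(-8, P), -1))) (Function('q')(P) = Add(2, Mul(Add(P, P), Pow(Add(P, -8), -1))) = Add(2, Mul(Mul(2, P), Pow(Add(-8, P), -1))) = Add(2, Mul(2, P, Pow(Add(-8, P), -1))))
Pow(Function('q')(Function('w')(R, Function('F')(Z))), 2) = Pow(Mul(4, Pow(Add(-8, -8), -1), Add(-4, -8)), 2) = Pow(Mul(4, Pow(-16, -1), -12), 2) = Pow(Mul(4, Rational(-1, 16), -12), 2) = Pow(3, 2) = 9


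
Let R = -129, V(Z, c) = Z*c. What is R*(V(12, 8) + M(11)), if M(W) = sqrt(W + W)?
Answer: -12384 - 129*sqrt(22) ≈ -12989.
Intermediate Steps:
M(W) = sqrt(2)*sqrt(W) (M(W) = sqrt(2*W) = sqrt(2)*sqrt(W))
R*(V(12, 8) + M(11)) = -129*(12*8 + sqrt(2)*sqrt(11)) = -129*(96 + sqrt(22)) = -12384 - 129*sqrt(22)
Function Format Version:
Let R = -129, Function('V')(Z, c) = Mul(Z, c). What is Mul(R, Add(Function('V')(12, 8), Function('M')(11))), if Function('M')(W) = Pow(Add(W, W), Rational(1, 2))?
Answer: Add(-12384, Mul(-129, Pow(22, Rational(1, 2)))) ≈ -12989.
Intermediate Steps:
Function('M')(W) = Mul(Pow(2, Rational(1, 2)), Pow(W, Rational(1, 2))) (Function('M')(W) = Pow(Mul(2, W), Rational(1, 2)) = Mul(Pow(2, Rational(1, 2)), Pow(W, Rational(1, 2))))
Mul(R, Add(Function('V')(12, 8), Function('M')(11))) = Mul(-129, Add(Mul(12, 8), Mul(Pow(2, Rational(1, 2)), Pow(11, Rational(1, 2))))) = Mul(-129, Add(96, Pow(22, Rational(1, 2)))) = Add(-12384, Mul(-129, Pow(22, Rational(1, 2))))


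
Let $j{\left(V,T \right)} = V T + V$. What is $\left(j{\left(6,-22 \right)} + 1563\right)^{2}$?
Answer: $2064969$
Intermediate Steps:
$j{\left(V,T \right)} = V + T V$ ($j{\left(V,T \right)} = T V + V = V + T V$)
$\left(j{\left(6,-22 \right)} + 1563\right)^{2} = \left(6 \left(1 - 22\right) + 1563\right)^{2} = \left(6 \left(-21\right) + 1563\right)^{2} = \left(-126 + 1563\right)^{2} = 1437^{2} = 2064969$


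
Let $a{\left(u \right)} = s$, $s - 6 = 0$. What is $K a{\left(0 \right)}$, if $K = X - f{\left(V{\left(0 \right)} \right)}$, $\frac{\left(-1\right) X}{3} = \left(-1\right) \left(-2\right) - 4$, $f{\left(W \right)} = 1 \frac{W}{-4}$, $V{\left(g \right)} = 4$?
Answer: $42$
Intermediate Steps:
$s = 6$ ($s = 6 + 0 = 6$)
$a{\left(u \right)} = 6$
$f{\left(W \right)} = - \frac{W}{4}$ ($f{\left(W \right)} = 1 W \left(- \frac{1}{4}\right) = 1 \left(- \frac{W}{4}\right) = - \frac{W}{4}$)
$X = 6$ ($X = - 3 \left(\left(-1\right) \left(-2\right) - 4\right) = - 3 \left(2 - 4\right) = \left(-3\right) \left(-2\right) = 6$)
$K = 7$ ($K = 6 - \left(- \frac{1}{4}\right) 4 = 6 - -1 = 6 + 1 = 7$)
$K a{\left(0 \right)} = 7 \cdot 6 = 42$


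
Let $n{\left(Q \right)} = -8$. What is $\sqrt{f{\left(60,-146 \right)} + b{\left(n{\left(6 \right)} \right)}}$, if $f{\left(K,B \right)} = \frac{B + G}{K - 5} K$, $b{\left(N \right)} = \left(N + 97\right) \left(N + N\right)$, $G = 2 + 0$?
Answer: $\frac{4 i \sqrt{11957}}{11} \approx 39.763 i$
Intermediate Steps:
$G = 2$
$b{\left(N \right)} = 2 N \left(97 + N\right)$ ($b{\left(N \right)} = \left(97 + N\right) 2 N = 2 N \left(97 + N\right)$)
$f{\left(K,B \right)} = \frac{K \left(2 + B\right)}{-5 + K}$ ($f{\left(K,B \right)} = \frac{B + 2}{K - 5} K = \frac{2 + B}{-5 + K} K = \frac{K \left(2 + B\right)}{-5 + K}$)
$\sqrt{f{\left(60,-146 \right)} + b{\left(n{\left(6 \right)} \right)}} = \sqrt{\frac{60 \left(2 - 146\right)}{-5 + 60} + 2 \left(-8\right) \left(97 - 8\right)} = \sqrt{60 \cdot \frac{1}{55} \left(-144\right) + 2 \left(-8\right) 89} = \sqrt{60 \cdot \frac{1}{55} \left(-144\right) - 1424} = \sqrt{- \frac{1728}{11} - 1424} = \sqrt{- \frac{17392}{11}} = \frac{4 i \sqrt{11957}}{11}$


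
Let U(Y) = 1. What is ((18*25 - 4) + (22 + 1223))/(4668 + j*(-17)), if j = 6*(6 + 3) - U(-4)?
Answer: 1691/3767 ≈ 0.44890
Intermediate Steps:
j = 53 (j = 6*(6 + 3) - 1*1 = 6*9 - 1 = 54 - 1 = 53)
((18*25 - 4) + (22 + 1223))/(4668 + j*(-17)) = ((18*25 - 4) + (22 + 1223))/(4668 + 53*(-17)) = ((450 - 4) + 1245)/(4668 - 901) = (446 + 1245)/3767 = 1691*(1/3767) = 1691/3767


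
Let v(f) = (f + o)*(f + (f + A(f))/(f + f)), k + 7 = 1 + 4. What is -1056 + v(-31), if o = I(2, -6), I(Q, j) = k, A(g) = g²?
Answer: 462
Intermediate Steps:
k = -2 (k = -7 + (1 + 4) = -7 + 5 = -2)
I(Q, j) = -2
o = -2
v(f) = (-2 + f)*(f + (f + f²)/(2*f)) (v(f) = (f - 2)*(f + (f + f²)/(f + f)) = (-2 + f)*(f + (f + f²)/((2*f))) = (-2 + f)*(f + (f + f²)*(1/(2*f))) = (-2 + f)*(f + (f + f²)/(2*f)))
-1056 + v(-31) = -1056 + (-1 - 5/2*(-31) + (3/2)*(-31)²) = -1056 + (-1 + 155/2 + (3/2)*961) = -1056 + (-1 + 155/2 + 2883/2) = -1056 + 1518 = 462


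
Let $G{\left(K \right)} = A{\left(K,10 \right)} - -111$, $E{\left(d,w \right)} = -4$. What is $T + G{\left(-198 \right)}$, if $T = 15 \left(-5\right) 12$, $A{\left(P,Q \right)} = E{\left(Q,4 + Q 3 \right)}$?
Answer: $-793$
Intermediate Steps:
$A{\left(P,Q \right)} = -4$
$G{\left(K \right)} = 107$ ($G{\left(K \right)} = -4 - -111 = -4 + 111 = 107$)
$T = -900$ ($T = \left(-75\right) 12 = -900$)
$T + G{\left(-198 \right)} = -900 + 107 = -793$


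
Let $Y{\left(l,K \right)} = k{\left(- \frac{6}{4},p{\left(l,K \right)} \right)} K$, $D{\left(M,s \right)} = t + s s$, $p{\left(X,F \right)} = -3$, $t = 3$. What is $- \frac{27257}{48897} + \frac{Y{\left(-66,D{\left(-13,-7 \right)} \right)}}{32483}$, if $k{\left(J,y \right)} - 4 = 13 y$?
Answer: $- \frac{974381671}{1588321251} \approx -0.61347$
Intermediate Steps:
$k{\left(J,y \right)} = 4 + 13 y$
$D{\left(M,s \right)} = 3 + s^{2}$ ($D{\left(M,s \right)} = 3 + s s = 3 + s^{2}$)
$Y{\left(l,K \right)} = - 35 K$ ($Y{\left(l,K \right)} = \left(4 + 13 \left(-3\right)\right) K = \left(4 - 39\right) K = - 35 K$)
$- \frac{27257}{48897} + \frac{Y{\left(-66,D{\left(-13,-7 \right)} \right)}}{32483} = - \frac{27257}{48897} + \frac{\left(-35\right) \left(3 + \left(-7\right)^{2}\right)}{32483} = \left(-27257\right) \frac{1}{48897} + - 35 \left(3 + 49\right) \frac{1}{32483} = - \frac{27257}{48897} + \left(-35\right) 52 \cdot \frac{1}{32483} = - \frac{27257}{48897} - \frac{1820}{32483} = - \frac{974381671}{1588321251}$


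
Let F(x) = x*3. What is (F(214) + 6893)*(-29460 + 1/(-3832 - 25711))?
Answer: -6557987644835/29543 ≈ -2.2198e+8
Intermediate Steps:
F(x) = 3*x
(F(214) + 6893)*(-29460 + 1/(-3832 - 25711)) = (3*214 + 6893)*(-29460 + 1/(-3832 - 25711)) = (642 + 6893)*(-29460 + 1/(-29543)) = 7535*(-29460 - 1/29543) = 7535*(-870336781/29543) = -6557987644835/29543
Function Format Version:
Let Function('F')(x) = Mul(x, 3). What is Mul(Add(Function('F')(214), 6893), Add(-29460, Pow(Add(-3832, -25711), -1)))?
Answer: Rational(-6557987644835, 29543) ≈ -2.2198e+8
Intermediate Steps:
Function('F')(x) = Mul(3, x)
Mul(Add(Function('F')(214), 6893), Add(-29460, Pow(Add(-3832, -25711), -1))) = Mul(Add(Mul(3, 214), 6893), Add(-29460, Pow(Add(-3832, -25711), -1))) = Mul(Add(642, 6893), Add(-29460, Pow(-29543, -1))) = Mul(7535, Add(-29460, Rational(-1, 29543))) = Mul(7535, Rational(-870336781, 29543)) = Rational(-6557987644835, 29543)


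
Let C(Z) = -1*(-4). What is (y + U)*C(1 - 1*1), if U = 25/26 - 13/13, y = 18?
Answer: 934/13 ≈ 71.846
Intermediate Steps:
C(Z) = 4
U = -1/26 (U = 25*(1/26) - 13*1/13 = 25/26 - 1 = -1/26 ≈ -0.038462)
(y + U)*C(1 - 1*1) = (18 - 1/26)*4 = (467/26)*4 = 934/13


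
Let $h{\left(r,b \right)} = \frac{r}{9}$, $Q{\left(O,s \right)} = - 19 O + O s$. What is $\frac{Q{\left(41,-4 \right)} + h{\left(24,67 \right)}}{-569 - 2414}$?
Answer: $\frac{2821}{8949} \approx 0.31523$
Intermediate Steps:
$h{\left(r,b \right)} = \frac{r}{9}$ ($h{\left(r,b \right)} = r \frac{1}{9} = \frac{r}{9}$)
$\frac{Q{\left(41,-4 \right)} + h{\left(24,67 \right)}}{-569 - 2414} = \frac{41 \left(-19 - 4\right) + \frac{1}{9} \cdot 24}{-569 - 2414} = \frac{41 \left(-23\right) + \frac{8}{3}}{-2983} = \left(-943 + \frac{8}{3}\right) \left(- \frac{1}{2983}\right) = \left(- \frac{2821}{3}\right) \left(- \frac{1}{2983}\right) = \frac{2821}{8949}$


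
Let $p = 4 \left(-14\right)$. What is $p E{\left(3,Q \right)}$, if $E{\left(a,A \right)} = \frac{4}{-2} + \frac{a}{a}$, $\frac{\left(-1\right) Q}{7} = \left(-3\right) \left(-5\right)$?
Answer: $56$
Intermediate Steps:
$Q = -105$ ($Q = - 7 \left(\left(-3\right) \left(-5\right)\right) = \left(-7\right) 15 = -105$)
$E{\left(a,A \right)} = -1$ ($E{\left(a,A \right)} = 4 \left(- \frac{1}{2}\right) + 1 = -2 + 1 = -1$)
$p = -56$
$p E{\left(3,Q \right)} = \left(-56\right) \left(-1\right) = 56$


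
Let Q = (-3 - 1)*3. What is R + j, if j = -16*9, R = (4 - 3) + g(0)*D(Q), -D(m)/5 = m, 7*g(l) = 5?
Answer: -701/7 ≈ -100.14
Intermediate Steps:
Q = -12 (Q = -4*3 = -12)
g(l) = 5/7 (g(l) = (⅐)*5 = 5/7)
D(m) = -5*m
R = 307/7 (R = (4 - 3) + 5*(-5*(-12))/7 = 1 + (5/7)*60 = 1 + 300/7 = 307/7 ≈ 43.857)
j = -144
R + j = 307/7 - 144 = -701/7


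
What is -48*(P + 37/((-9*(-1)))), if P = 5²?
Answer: -4192/3 ≈ -1397.3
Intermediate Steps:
P = 25
-48*(P + 37/((-9*(-1)))) = -48*(25 + 37/((-9*(-1)))) = -48*(25 + 37/9) = -48*262/9 = -4192/3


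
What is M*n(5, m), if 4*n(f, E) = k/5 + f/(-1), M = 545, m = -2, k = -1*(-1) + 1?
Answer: -2507/4 ≈ -626.75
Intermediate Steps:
k = 2 (k = 1 + 1 = 2)
n(f, E) = ⅒ - f/4 (n(f, E) = (2/5 + f/(-1))/4 = (2*(⅕) + f*(-1))/4 = (⅖ - f)/4 = ⅒ - f/4)
M*n(5, m) = 545*(⅒ - ¼*5) = 545*(⅒ - 5/4) = 545*(-23/20) = -2507/4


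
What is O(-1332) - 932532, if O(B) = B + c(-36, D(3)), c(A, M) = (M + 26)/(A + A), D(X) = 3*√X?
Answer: -33619117/36 - √3/24 ≈ -9.3386e+5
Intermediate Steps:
c(A, M) = (26 + M)/(2*A) (c(A, M) = (26 + M)/((2*A)) = (26 + M)*(1/(2*A)) = (26 + M)/(2*A))
O(B) = -13/36 + B - √3/24 (O(B) = B + (½)*(26 + 3*√3)/(-36) = B + (½)*(-1/36)*(26 + 3*√3) = B + (-13/36 - √3/24) = -13/36 + B - √3/24)
O(-1332) - 932532 = (-13/36 - 1332 - √3/24) - 932532 = (-47965/36 - √3/24) - 932532 = -33619117/36 - √3/24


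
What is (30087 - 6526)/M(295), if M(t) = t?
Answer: 23561/295 ≈ 79.868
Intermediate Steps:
(30087 - 6526)/M(295) = (30087 - 6526)/295 = 23561*(1/295) = 23561/295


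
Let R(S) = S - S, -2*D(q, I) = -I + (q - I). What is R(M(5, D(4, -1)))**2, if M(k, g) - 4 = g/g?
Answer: 0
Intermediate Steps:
D(q, I) = I - q/2 (D(q, I) = -(-I + (q - I))/2 = -(q - 2*I)/2 = I - q/2)
M(k, g) = 5 (M(k, g) = 4 + g/g = 4 + 1 = 5)
R(S) = 0
R(M(5, D(4, -1)))**2 = 0**2 = 0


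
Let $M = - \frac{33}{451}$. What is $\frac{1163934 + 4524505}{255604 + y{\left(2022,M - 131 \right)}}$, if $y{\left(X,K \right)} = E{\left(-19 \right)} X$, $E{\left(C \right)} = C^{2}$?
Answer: $\frac{5688439}{985546} \approx 5.7719$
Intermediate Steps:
$M = - \frac{3}{41}$ ($M = \left(-33\right) \frac{1}{451} = - \frac{3}{41} \approx -0.073171$)
$y{\left(X,K \right)} = 361 X$ ($y{\left(X,K \right)} = \left(-19\right)^{2} X = 361 X$)
$\frac{1163934 + 4524505}{255604 + y{\left(2022,M - 131 \right)}} = \frac{1163934 + 4524505}{255604 + 361 \cdot 2022} = \frac{5688439}{255604 + 729942} = \frac{5688439}{985546}$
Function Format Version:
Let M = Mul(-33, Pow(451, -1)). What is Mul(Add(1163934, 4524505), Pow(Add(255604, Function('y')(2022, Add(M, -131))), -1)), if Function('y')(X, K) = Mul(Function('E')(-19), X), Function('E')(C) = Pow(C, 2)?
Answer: Rational(5688439, 985546) ≈ 5.7719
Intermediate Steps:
M = Rational(-3, 41) (M = Mul(-33, Rational(1, 451)) = Rational(-3, 41) ≈ -0.073171)
Function('y')(X, K) = Mul(361, X) (Function('y')(X, K) = Mul(Pow(-19, 2), X) = Mul(361, X))
Mul(Add(1163934, 4524505), Pow(Add(255604, Function('y')(2022, Add(M, -131))), -1)) = Mul(Add(1163934, 4524505), Pow(Add(255604, Mul(361, 2022)), -1)) = Mul(5688439, Pow(Add(255604, 729942), -1)) = Mul(5688439, Pow(985546, -1)) = Mul(5688439, Rational(1, 985546)) = Rational(5688439, 985546)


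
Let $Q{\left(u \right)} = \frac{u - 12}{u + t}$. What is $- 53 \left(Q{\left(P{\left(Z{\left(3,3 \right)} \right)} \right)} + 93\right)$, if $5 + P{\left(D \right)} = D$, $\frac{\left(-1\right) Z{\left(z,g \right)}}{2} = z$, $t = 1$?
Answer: $- \frac{50509}{10} \approx -5050.9$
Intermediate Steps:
$Z{\left(z,g \right)} = - 2 z$
$P{\left(D \right)} = -5 + D$
$Q{\left(u \right)} = \frac{-12 + u}{1 + u}$ ($Q{\left(u \right)} = \frac{u - 12}{u + 1} = \frac{-12 + u}{1 + u}$)
$- 53 \left(Q{\left(P{\left(Z{\left(3,3 \right)} \right)} \right)} + 93\right) = - 53 \left(\frac{-12 - 11}{1 - 11} + 93\right) = - 53 \left(\frac{1}{-10} \left(-23\right) + 93\right) = - 53 \left(\left(- \frac{1}{10}\right) \left(-23\right) + 93\right) = - 53 \left(\frac{23}{10} + 93\right) = - \frac{53 \cdot 953}{10} = \left(-1\right) \frac{50509}{10} = - \frac{50509}{10}$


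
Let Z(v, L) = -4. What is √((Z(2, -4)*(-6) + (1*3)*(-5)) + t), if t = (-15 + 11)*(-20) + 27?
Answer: 2*√29 ≈ 10.770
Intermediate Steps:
t = 107 (t = -4*(-20) + 27 = 80 + 27 = 107)
√((Z(2, -4)*(-6) + (1*3)*(-5)) + t) = √((-4*(-6) + (1*3)*(-5)) + 107) = √((24 + 3*(-5)) + 107) = √((24 - 15) + 107) = √(9 + 107) = √116 = 2*√29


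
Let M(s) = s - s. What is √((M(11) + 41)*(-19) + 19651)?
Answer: 2*√4718 ≈ 137.38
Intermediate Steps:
M(s) = 0
√((M(11) + 41)*(-19) + 19651) = √((0 + 41)*(-19) + 19651) = √(41*(-19) + 19651) = √(-779 + 19651) = √18872 = 2*√4718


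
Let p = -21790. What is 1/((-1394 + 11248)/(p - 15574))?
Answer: -18682/4927 ≈ -3.7918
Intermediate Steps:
1/((-1394 + 11248)/(p - 15574)) = 1/((-1394 + 11248)/(-21790 - 15574)) = 1/(9854/(-37364)) = 1/(9854*(-1/37364)) = 1/(-4927/18682) = -18682/4927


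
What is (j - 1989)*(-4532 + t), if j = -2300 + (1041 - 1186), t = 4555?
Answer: -101982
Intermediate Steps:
j = -2445 (j = -2300 - 145 = -2445)
(j - 1989)*(-4532 + t) = (-2445 - 1989)*(-4532 + 4555) = -4434*23 = -101982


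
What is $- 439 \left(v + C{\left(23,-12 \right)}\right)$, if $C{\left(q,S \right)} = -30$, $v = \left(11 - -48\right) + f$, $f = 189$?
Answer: $-95702$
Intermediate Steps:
$v = 248$ ($v = \left(11 - -48\right) + 189 = \left(11 + 48\right) + 189 = 59 + 189 = 248$)
$- 439 \left(v + C{\left(23,-12 \right)}\right) = - 439 \left(248 - 30\right) = \left(-439\right) 218 = -95702$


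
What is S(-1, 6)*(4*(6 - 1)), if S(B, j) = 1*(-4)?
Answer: -80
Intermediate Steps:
S(B, j) = -4
S(-1, 6)*(4*(6 - 1)) = -16*(6 - 1) = -16*5 = -4*20 = -80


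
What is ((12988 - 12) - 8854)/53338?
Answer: 2061/26669 ≈ 0.077281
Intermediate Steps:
((12988 - 12) - 8854)/53338 = (12976 - 8854)*(1/53338) = 4122*(1/53338) = 2061/26669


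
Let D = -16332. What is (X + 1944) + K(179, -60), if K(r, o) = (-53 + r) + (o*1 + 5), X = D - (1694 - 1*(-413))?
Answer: -16424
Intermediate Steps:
X = -18439 (X = -16332 - (1694 - 1*(-413)) = -16332 - (1694 + 413) = -16332 - 1*2107 = -16332 - 2107 = -18439)
K(r, o) = -48 + o + r (K(r, o) = (-53 + r) + (o + 5) = (-53 + r) + (5 + o) = -48 + o + r)
(X + 1944) + K(179, -60) = (-18439 + 1944) + (-48 - 60 + 179) = -16495 + 71 = -16424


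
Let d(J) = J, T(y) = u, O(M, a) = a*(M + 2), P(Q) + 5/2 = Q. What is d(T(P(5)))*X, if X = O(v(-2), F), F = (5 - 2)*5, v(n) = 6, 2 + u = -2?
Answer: -480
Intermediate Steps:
u = -4 (u = -2 - 2 = -4)
F = 15 (F = 3*5 = 15)
P(Q) = -5/2 + Q
O(M, a) = a*(2 + M)
T(y) = -4
X = 120 (X = 15*(2 + 6) = 15*8 = 120)
d(T(P(5)))*X = -4*120 = -480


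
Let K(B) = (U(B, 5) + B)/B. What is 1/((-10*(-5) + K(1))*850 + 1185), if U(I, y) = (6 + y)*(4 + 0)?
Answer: 1/81935 ≈ 1.2205e-5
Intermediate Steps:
U(I, y) = 24 + 4*y (U(I, y) = (6 + y)*4 = 24 + 4*y)
K(B) = (44 + B)/B (K(B) = ((24 + 4*5) + B)/B = ((24 + 20) + B)/B = (44 + B)/B)
1/((-10*(-5) + K(1))*850 + 1185) = 1/((-10*(-5) + (44 + 1)/1)*850 + 1185) = 1/((50 + 1*45)*850 + 1185) = 1/((50 + 45)*850 + 1185) = 1/(95*850 + 1185) = 1/(80750 + 1185) = 1/81935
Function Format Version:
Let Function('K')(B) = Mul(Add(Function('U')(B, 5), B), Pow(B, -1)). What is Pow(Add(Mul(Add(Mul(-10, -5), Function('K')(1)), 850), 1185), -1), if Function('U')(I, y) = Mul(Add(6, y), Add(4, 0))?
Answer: Rational(1, 81935) ≈ 1.2205e-5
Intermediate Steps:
Function('U')(I, y) = Add(24, Mul(4, y)) (Function('U')(I, y) = Mul(Add(6, y), 4) = Add(24, Mul(4, y)))
Function('K')(B) = Mul(Pow(B, -1), Add(44, B)) (Function('K')(B) = Mul(Add(Add(24, Mul(4, 5)), B), Pow(B, -1)) = Mul(Add(Add(24, 20), B), Pow(B, -1)) = Mul(Add(44, B), Pow(B, -1)) = Mul(Pow(B, -1), Add(44, B)))
Pow(Add(Mul(Add(Mul(-10, -5), Function('K')(1)), 850), 1185), -1) = Pow(Add(Mul(Add(Mul(-10, -5), Mul(Pow(1, -1), Add(44, 1))), 850), 1185), -1) = Pow(Add(Mul(Add(50, Mul(1, 45)), 850), 1185), -1) = Pow(Add(Mul(Add(50, 45), 850), 1185), -1) = Pow(Add(Mul(95, 850), 1185), -1) = Pow(Add(80750, 1185), -1) = Pow(81935, -1) = Rational(1, 81935)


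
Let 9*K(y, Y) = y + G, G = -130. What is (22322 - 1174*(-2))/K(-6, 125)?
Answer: -111015/68 ≈ -1632.6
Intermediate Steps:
K(y, Y) = -130/9 + y/9 (K(y, Y) = (y - 130)/9 = (-130 + y)/9 = -130/9 + y/9)
(22322 - 1174*(-2))/K(-6, 125) = (22322 - 1174*(-2))/(-130/9 + (⅑)*(-6)) = (22322 + 2348)/(-130/9 - ⅔) = 24670/(-136/9) = 24670*(-9/136) = -111015/68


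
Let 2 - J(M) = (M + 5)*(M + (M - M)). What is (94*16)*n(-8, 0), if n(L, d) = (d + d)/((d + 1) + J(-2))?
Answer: 0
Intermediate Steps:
J(M) = 2 - M*(5 + M) (J(M) = 2 - (M + 5)*(M + (M - M)) = 2 - (5 + M)*(M + 0) = 2 - (5 + M)*M = 2 - M*(5 + M))
n(L, d) = 2*d/(9 + d) (n(L, d) = (d + d)/((d + 1) + (2 - 1*(-2)² - 5*(-2))) = (2*d)/((1 + d) + (2 - 1*4 + 10)) = (2*d)/((1 + d) + (2 - 4 + 10)) = (2*d)/((1 + d) + 8) = (2*d)/(9 + d) = 2*d/(9 + d))
(94*16)*n(-8, 0) = (94*16)*(2*0/(9 + 0)) = 1504*(2*0/9) = 1504*(2*0*(⅑)) = 1504*0 = 0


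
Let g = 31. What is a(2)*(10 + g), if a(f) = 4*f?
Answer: 328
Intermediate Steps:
a(2)*(10 + g) = (4*2)*(10 + 31) = 8*41 = 328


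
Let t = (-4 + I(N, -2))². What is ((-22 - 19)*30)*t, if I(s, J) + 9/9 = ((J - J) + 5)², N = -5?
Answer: -492000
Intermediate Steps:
I(s, J) = 24 (I(s, J) = -1 + ((J - J) + 5)² = -1 + (0 + 5)² = -1 + 5² = -1 + 25 = 24)
t = 400 (t = (-4 + 24)² = 20² = 400)
((-22 - 19)*30)*t = ((-22 - 19)*30)*400 = -41*30*400 = -1230*400 = -492000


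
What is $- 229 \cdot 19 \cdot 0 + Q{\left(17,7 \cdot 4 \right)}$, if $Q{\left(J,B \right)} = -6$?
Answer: $-6$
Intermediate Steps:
$- 229 \cdot 19 \cdot 0 + Q{\left(17,7 \cdot 4 \right)} = - 229 \cdot 19 \cdot 0 - 6 = \left(-229\right) 0 - 6 = 0 - 6 = -6$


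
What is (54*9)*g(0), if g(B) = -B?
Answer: 0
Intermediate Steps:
(54*9)*g(0) = (54*9)*(-1*0) = 486*0 = 0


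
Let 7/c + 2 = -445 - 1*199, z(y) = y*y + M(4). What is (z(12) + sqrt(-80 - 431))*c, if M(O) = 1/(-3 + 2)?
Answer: -1001/646 - 7*I*sqrt(511)/646 ≈ -1.5495 - 0.24495*I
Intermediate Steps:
M(O) = -1 (M(O) = 1/(-1) = -1)
z(y) = -1 + y**2 (z(y) = y*y - 1 = y**2 - 1 = -1 + y**2)
c = -7/646 (c = 7/(-2 + (-445 - 1*199)) = 7/(-2 + (-445 - 199)) = 7/(-2 - 644) = 7/(-646) = 7*(-1/646) = -7/646 ≈ -0.010836)
(z(12) + sqrt(-80 - 431))*c = ((-1 + 12**2) + sqrt(-80 - 431))*(-7/646) = ((-1 + 144) + sqrt(-511))*(-7/646) = (143 + I*sqrt(511))*(-7/646) = -1001/646 - 7*I*sqrt(511)/646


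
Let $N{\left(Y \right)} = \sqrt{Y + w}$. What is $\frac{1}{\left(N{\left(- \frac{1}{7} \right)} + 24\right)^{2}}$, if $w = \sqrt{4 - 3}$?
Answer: $\frac{49}{\left(168 + \sqrt{42}\right)^{2}} \approx 0.0016095$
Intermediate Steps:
$w = 1$ ($w = \sqrt{1} = 1$)
$N{\left(Y \right)} = \sqrt{1 + Y}$ ($N{\left(Y \right)} = \sqrt{Y + 1} = \sqrt{1 + Y}$)
$\frac{1}{\left(N{\left(- \frac{1}{7} \right)} + 24\right)^{2}} = \frac{1}{\left(\sqrt{1 - \frac{1}{7}} + 24\right)^{2}} = \frac{1}{\left(\sqrt{\frac{6}{7}} + 24\right)^{2}} = \frac{1}{\left(\frac{\sqrt{42}}{7} + 24\right)^{2}} = \frac{1}{\left(24 + \frac{\sqrt{42}}{7}\right)^{2}}$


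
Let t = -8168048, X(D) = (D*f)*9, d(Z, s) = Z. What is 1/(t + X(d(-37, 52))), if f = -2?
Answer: -1/8167382 ≈ -1.2244e-7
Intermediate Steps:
X(D) = -18*D (X(D) = (D*(-2))*9 = -2*D*9 = -18*D)
1/(t + X(d(-37, 52))) = 1/(-8168048 - 18*(-37)) = 1/(-8168048 + 666) = 1/(-8167382) = -1/8167382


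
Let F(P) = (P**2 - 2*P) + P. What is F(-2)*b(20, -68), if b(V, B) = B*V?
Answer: -8160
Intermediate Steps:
F(P) = P**2 - P
F(-2)*b(20, -68) = (-2*(-1 - 2))*(-68*20) = -2*(-3)*(-1360) = 6*(-1360) = -8160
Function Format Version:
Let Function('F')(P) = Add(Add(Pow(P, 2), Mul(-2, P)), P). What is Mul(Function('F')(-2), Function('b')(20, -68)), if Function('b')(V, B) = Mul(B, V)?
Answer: -8160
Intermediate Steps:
Function('F')(P) = Add(Pow(P, 2), Mul(-1, P))
Mul(Function('F')(-2), Function('b')(20, -68)) = Mul(Mul(-2, Add(-1, -2)), Mul(-68, 20)) = Mul(Mul(-2, -3), -1360) = Mul(6, -1360) = -8160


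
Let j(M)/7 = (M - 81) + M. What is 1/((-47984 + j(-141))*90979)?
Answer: -1/4596713975 ≈ -2.1755e-10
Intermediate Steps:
j(M) = -567 + 14*M (j(M) = 7*((M - 81) + M) = 7*((-81 + M) + M) = 7*(-81 + 2*M) = -567 + 14*M)
1/((-47984 + j(-141))*90979) = 1/((-47984 + (-567 + 14*(-141)))*90979) = (1/90979)/(-47984 + (-567 - 1974)) = (1/90979)/(-47984 - 2541) = (1/90979)/(-50525) = -1/50525*1/90979 = -1/4596713975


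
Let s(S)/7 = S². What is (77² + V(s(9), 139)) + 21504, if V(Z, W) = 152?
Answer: 27585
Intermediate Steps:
s(S) = 7*S²
(77² + V(s(9), 139)) + 21504 = (77² + 152) + 21504 = (5929 + 152) + 21504 = 6081 + 21504 = 27585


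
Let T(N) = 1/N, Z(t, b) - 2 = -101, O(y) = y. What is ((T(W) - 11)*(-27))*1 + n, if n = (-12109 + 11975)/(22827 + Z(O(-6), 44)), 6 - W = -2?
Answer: 6673375/22728 ≈ 293.62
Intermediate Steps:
Z(t, b) = -99 (Z(t, b) = 2 - 101 = -99)
W = 8 (W = 6 - 1*(-2) = 6 + 2 = 8)
n = -67/11364 (n = (-12109 + 11975)/(22827 - 99) = -134/22728 = -134*1/22728 = -67/11364 ≈ -0.0058958)
((T(W) - 11)*(-27))*1 + n = ((1/8 - 11)*(-27))*1 - 67/11364 = -87/8*(-27)*1 - 67/11364 = (2349/8)*1 - 67/11364 = 2349/8 - 67/11364 = 6673375/22728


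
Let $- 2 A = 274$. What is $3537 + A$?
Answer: $3400$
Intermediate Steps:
$A = -137$ ($A = \left(- \frac{1}{2}\right) 274 = -137$)
$3537 + A = 3537 - 137 = 3400$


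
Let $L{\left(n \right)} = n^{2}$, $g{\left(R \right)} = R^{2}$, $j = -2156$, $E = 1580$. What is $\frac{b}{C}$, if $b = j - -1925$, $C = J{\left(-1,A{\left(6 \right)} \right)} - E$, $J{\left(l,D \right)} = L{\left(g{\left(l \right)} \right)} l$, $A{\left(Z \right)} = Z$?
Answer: $\frac{77}{527} \approx 0.14611$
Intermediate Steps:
$J{\left(l,D \right)} = l^{5}$ ($J{\left(l,D \right)} = \left(l^{2}\right)^{2} l = l^{4} l = l^{5}$)
$C = -1581$ ($C = \left(-1\right)^{5} - 1580 = -1 - 1580 = -1581$)
$b = -231$ ($b = -2156 - -1925 = -2156 + 1925 = -231$)
$\frac{b}{C} = - \frac{231}{-1581} = \left(-231\right) \left(- \frac{1}{1581}\right) = \frac{77}{527}$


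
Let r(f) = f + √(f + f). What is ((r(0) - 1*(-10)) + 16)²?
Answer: 676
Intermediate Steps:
r(f) = f + √2*√f (r(f) = f + √(2*f) = f + √2*√f)
((r(0) - 1*(-10)) + 16)² = (((0 + √2*√0) - 1*(-10)) + 16)² = (((0 + √2*0) + 10) + 16)² = (((0 + 0) + 10) + 16)² = ((0 + 10) + 16)² = (10 + 16)² = 26² = 676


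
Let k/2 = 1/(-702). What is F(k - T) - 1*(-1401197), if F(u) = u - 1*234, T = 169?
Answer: 491678693/351 ≈ 1.4008e+6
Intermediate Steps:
k = -1/351 (k = 2/(-702) = 2*(-1/702) = -1/351 ≈ -0.0028490)
F(u) = -234 + u (F(u) = u - 234 = -234 + u)
F(k - T) - 1*(-1401197) = (-234 + (-1/351 - 1*169)) - 1*(-1401197) = (-234 + (-1/351 - 169)) + 1401197 = (-234 - 59320/351) + 1401197 = -141454/351 + 1401197 = 491678693/351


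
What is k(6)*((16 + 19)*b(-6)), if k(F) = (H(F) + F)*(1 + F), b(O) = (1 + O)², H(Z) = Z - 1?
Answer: 67375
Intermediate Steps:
H(Z) = -1 + Z
k(F) = (1 + F)*(-1 + 2*F) (k(F) = ((-1 + F) + F)*(1 + F) = (-1 + 2*F)*(1 + F) = (1 + F)*(-1 + 2*F))
k(6)*((16 + 19)*b(-6)) = (-1 + 6 + 2*6²)*((16 + 19)*(1 - 6)²) = (-1 + 6 + 2*36)*(35*(-5)²) = (-1 + 6 + 72)*(35*25) = 77*875 = 67375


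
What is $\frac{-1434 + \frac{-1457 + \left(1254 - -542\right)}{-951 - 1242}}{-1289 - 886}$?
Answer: $\frac{1048367}{1589925} \approx 0.65938$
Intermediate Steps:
$\frac{-1434 + \frac{-1457 + \left(1254 - -542\right)}{-951 - 1242}}{-1289 - 886} = \frac{-1434 + \frac{-1457 + \left(1254 + 542\right)}{-2193}}{-2175} = \left(-1434 + \left(-1457 + 1796\right) \left(- \frac{1}{2193}\right)\right) \left(- \frac{1}{2175}\right) = \left(-1434 + 339 \left(- \frac{1}{2193}\right)\right) \left(- \frac{1}{2175}\right) = \left(-1434 - \frac{113}{731}\right) \left(- \frac{1}{2175}\right) = \left(- \frac{1048367}{731}\right) \left(- \frac{1}{2175}\right) = \frac{1048367}{1589925}$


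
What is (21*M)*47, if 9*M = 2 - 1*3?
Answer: -329/3 ≈ -109.67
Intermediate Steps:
M = -⅑ (M = (2 - 1*3)/9 = (2 - 3)/9 = (⅑)*(-1) = -⅑ ≈ -0.11111)
(21*M)*47 = (21*(-⅑))*47 = -7/3*47 = -329/3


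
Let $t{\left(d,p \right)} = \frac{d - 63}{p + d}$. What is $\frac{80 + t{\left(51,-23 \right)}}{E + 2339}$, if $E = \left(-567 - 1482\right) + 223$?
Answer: $\frac{557}{3591} \approx 0.15511$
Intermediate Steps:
$t{\left(d,p \right)} = \frac{-63 + d}{d + p}$
$E = -1826$ ($E = -2049 + 223 = -1826$)
$\frac{80 + t{\left(51,-23 \right)}}{E + 2339} = \frac{80 + \frac{-63 + 51}{51 - 23}}{-1826 + 2339} = \frac{80 + \frac{1}{28} \left(-12\right)}{513} = \left(80 + \frac{1}{28} \left(-12\right)\right) \frac{1}{513} = \left(80 - \frac{3}{7}\right) \frac{1}{513} = \frac{557}{7} \cdot \frac{1}{513} = \frac{557}{3591}$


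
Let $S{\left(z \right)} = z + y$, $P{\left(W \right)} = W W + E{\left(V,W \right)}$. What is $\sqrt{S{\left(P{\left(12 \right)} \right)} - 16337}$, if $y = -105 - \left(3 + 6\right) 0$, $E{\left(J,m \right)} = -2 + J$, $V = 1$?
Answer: $3 i \sqrt{1811} \approx 127.67 i$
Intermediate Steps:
$y = -105$ ($y = -105 - 9 \cdot 0 = -105 - 0 = -105 + 0 = -105$)
$P{\left(W \right)} = -1 + W^{2}$ ($P{\left(W \right)} = W W + \left(-2 + 1\right) = W^{2} - 1 = -1 + W^{2}$)
$S{\left(z \right)} = -105 + z$ ($S{\left(z \right)} = z - 105 = -105 + z$)
$\sqrt{S{\left(P{\left(12 \right)} \right)} - 16337} = \sqrt{\left(-105 - \left(1 - 12^{2}\right)\right) - 16337} = \sqrt{\left(-105 + \left(-1 + 144\right)\right) - 16337} = \sqrt{\left(-105 + 143\right) - 16337} = \sqrt{38 - 16337} = \sqrt{-16299} = 3 i \sqrt{1811}$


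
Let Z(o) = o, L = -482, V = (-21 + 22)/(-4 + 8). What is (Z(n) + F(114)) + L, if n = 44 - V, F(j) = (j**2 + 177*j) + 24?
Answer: 131039/4 ≈ 32760.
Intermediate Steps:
F(j) = 24 + j**2 + 177*j
V = 1/4 ≈ 0.25000
n = 175/4 (n = 44 - 1*1/4 = 44 - 1/4 = 175/4 ≈ 43.750)
(Z(n) + F(114)) + L = (175/4 + (24 + 114**2 + 177*114)) - 482 = (175/4 + (24 + 12996 + 20178)) - 482 = (175/4 + 33198) - 482 = 132967/4 - 482 = 131039/4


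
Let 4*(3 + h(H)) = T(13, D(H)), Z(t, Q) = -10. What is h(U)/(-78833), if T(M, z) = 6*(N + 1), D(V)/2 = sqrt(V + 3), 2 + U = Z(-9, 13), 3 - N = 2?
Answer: 0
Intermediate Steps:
N = 1 (N = 3 - 1*2 = 3 - 2 = 1)
U = -12 (U = -2 - 10 = -12)
D(V) = 2*sqrt(3 + V) (D(V) = 2*sqrt(V + 3) = 2*sqrt(3 + V))
T(M, z) = 12 (T(M, z) = 6*(1 + 1) = 6*2 = 12)
h(H) = 0 (h(H) = -3 + (1/4)*12 = -3 + 3 = 0)
h(U)/(-78833) = 0/(-78833) = 0*(-1/78833) = 0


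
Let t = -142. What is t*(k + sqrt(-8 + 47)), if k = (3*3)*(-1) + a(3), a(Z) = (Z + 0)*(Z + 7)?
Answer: -2982 - 142*sqrt(39) ≈ -3868.8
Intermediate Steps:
a(Z) = Z*(7 + Z)
k = 21 (k = (3*3)*(-1) + 3*(7 + 3) = 9*(-1) + 3*10 = -9 + 30 = 21)
t*(k + sqrt(-8 + 47)) = -142*(21 + sqrt(-8 + 47)) = -142*(21 + sqrt(39)) = -2982 - 142*sqrt(39)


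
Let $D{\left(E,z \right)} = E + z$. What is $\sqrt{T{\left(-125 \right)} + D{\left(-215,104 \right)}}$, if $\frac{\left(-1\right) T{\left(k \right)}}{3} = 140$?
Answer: $3 i \sqrt{59} \approx 23.043 i$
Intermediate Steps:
$T{\left(k \right)} = -420$ ($T{\left(k \right)} = \left(-3\right) 140 = -420$)
$\sqrt{T{\left(-125 \right)} + D{\left(-215,104 \right)}} = \sqrt{-420 + \left(-215 + 104\right)} = \sqrt{-420 - 111} = \sqrt{-531} = 3 i \sqrt{59}$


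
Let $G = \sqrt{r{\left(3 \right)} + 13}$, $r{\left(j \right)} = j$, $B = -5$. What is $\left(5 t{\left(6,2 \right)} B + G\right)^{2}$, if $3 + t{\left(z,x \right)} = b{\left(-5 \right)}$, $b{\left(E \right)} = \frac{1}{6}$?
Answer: $\frac{201601}{36} \approx 5600.0$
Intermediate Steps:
$b{\left(E \right)} = \frac{1}{6}$
$t{\left(z,x \right)} = - \frac{17}{6}$ ($t{\left(z,x \right)} = -3 + \frac{1}{6} = - \frac{17}{6}$)
$G = 4$ ($G = \sqrt{3 + 13} = \sqrt{16} = 4$)
$\left(5 t{\left(6,2 \right)} B + G\right)^{2} = \left(5 \left(- \frac{17}{6}\right) \left(-5\right) + 4\right)^{2} = \left(\left(- \frac{85}{6}\right) \left(-5\right) + 4\right)^{2} = \left(\frac{425}{6} + 4\right)^{2} = \left(\frac{449}{6}\right)^{2} = \frac{201601}{36}$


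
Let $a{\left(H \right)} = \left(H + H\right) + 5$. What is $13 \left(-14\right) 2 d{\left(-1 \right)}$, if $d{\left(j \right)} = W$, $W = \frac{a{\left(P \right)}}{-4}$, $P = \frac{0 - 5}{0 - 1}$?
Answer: $1365$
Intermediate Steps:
$P = 5$ ($P = - \frac{5}{-1} = \left(-5\right) \left(-1\right) = 5$)
$a{\left(H \right)} = 5 + 2 H$ ($a{\left(H \right)} = 2 H + 5 = 5 + 2 H$)
$W = - \frac{15}{4}$ ($W = \frac{5 + 2 \cdot 5}{-4} = \left(5 + 10\right) \left(- \frac{1}{4}\right) = 15 \left(- \frac{1}{4}\right) = - \frac{15}{4} \approx -3.75$)
$d{\left(j \right)} = - \frac{15}{4}$
$13 \left(-14\right) 2 d{\left(-1 \right)} = 13 \left(-14\right) 2 \left(- \frac{15}{4}\right) = \left(-182\right) \left(- \frac{15}{2}\right) = 1365$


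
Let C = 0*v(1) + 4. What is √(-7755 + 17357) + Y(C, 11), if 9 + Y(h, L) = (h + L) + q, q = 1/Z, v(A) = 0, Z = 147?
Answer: 883/147 + √9602 ≈ 104.00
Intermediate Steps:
C = 4 (C = 0*0 + 4 = 0 + 4 = 4)
q = 1/147 ≈ 0.0068027
Y(h, L) = -1322/147 + L + h (Y(h, L) = -9 + ((h + L) + 1/147) = -9 + ((L + h) + 1/147) = -9 + (1/147 + L + h) = -1322/147 + L + h)
√(-7755 + 17357) + Y(C, 11) = √(-7755 + 17357) + (-1322/147 + 11 + 4) = √9602 + 883/147 = 883/147 + √9602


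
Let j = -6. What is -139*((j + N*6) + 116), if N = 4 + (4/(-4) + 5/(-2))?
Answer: -15707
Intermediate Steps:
N = 1/2 (N = 4 + (4*(-1/4) + 5*(-1/2)) = 4 + (-1 - 5/2) = 4 - 7/2 = 1/2 ≈ 0.50000)
-139*((j + N*6) + 116) = -139*((-6 + (1/2)*6) + 116) = -139*((-6 + 3) + 116) = -139*(-3 + 116) = -139*113 = -15707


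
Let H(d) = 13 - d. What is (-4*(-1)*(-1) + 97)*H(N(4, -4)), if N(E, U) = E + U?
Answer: 1209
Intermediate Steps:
(-4*(-1)*(-1) + 97)*H(N(4, -4)) = (-4*(-1)*(-1) + 97)*(13 - (4 - 4)) = (4*(-1) + 97)*(13 - 1*0) = (-4 + 97)*(13 + 0) = 93*13 = 1209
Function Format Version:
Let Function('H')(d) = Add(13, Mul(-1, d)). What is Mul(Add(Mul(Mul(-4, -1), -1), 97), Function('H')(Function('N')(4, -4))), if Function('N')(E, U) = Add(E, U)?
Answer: 1209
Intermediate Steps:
Mul(Add(Mul(Mul(-4, -1), -1), 97), Function('H')(Function('N')(4, -4))) = Mul(Add(Mul(Mul(-4, -1), -1), 97), Add(13, Mul(-1, Add(4, -4)))) = Mul(Add(Mul(4, -1), 97), Add(13, Mul(-1, 0))) = Mul(Add(-4, 97), Add(13, 0)) = Mul(93, 13) = 1209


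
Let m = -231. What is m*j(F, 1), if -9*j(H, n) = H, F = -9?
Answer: -231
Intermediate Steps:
j(H, n) = -H/9
m*j(F, 1) = -(-77)*(-9)/3 = -231*1 = -231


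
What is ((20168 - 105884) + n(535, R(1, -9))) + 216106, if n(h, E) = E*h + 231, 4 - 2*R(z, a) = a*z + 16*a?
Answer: 345237/2 ≈ 1.7262e+5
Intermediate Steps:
R(z, a) = 2 - 8*a - a*z/2 (R(z, a) = 2 - (a*z + 16*a)/2 = 2 - (16*a + a*z)/2 = 2 + (-8*a - a*z/2) = 2 - 8*a - a*z/2)
n(h, E) = 231 + E*h
((20168 - 105884) + n(535, R(1, -9))) + 216106 = ((20168 - 105884) + (231 + (2 - 8*(-9) - ½*(-9)*1)*535)) + 216106 = (-85716 + (231 + (2 + 72 + 9/2)*535)) + 216106 = (-85716 + (231 + (157/2)*535)) + 216106 = (-85716 + (231 + 83995/2)) + 216106 = (-85716 + 84457/2) + 216106 = -86975/2 + 216106 = 345237/2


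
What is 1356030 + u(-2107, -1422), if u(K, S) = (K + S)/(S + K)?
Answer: 1356031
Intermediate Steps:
u(K, S) = 1 (u(K, S) = (K + S)/(K + S) = 1)
1356030 + u(-2107, -1422) = 1356030 + 1 = 1356031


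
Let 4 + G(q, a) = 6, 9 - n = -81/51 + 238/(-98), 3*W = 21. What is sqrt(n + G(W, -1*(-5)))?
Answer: sqrt(212653)/119 ≈ 3.8752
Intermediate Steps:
W = 7 (W = (1/3)*21 = 7)
n = 1549/119 (n = 9 - (-81/51 + 238/(-98)) = 9 - (-81*1/51 + 238*(-1/98)) = 9 - (-27/17 - 17/7) = 9 - 1*(-478/119) = 9 + 478/119 = 1549/119 ≈ 13.017)
G(q, a) = 2 (G(q, a) = -4 + 6 = 2)
sqrt(n + G(W, -1*(-5))) = sqrt(1549/119 + 2) = sqrt(1787/119) = sqrt(212653)/119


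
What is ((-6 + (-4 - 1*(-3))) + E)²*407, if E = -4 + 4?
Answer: 19943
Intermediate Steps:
E = 0
((-6 + (-4 - 1*(-3))) + E)²*407 = ((-6 + (-4 - 1*(-3))) + 0)²*407 = ((-6 + (-4 + 3)) + 0)²*407 = ((-6 - 1) + 0)²*407 = (-7 + 0)²*407 = (-7)²*407 = 49*407 = 19943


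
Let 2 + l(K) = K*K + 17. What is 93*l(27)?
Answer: 69192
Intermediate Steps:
l(K) = 15 + K**2 (l(K) = -2 + (K*K + 17) = -2 + (K**2 + 17) = -2 + (17 + K**2) = 15 + K**2)
93*l(27) = 93*(15 + 27**2) = 93*(15 + 729) = 93*744 = 69192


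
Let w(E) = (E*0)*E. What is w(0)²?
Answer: 0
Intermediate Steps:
w(E) = 0 (w(E) = 0*E = 0)
w(0)² = 0² = 0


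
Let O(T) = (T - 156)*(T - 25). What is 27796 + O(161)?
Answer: 28476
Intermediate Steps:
O(T) = (-156 + T)*(-25 + T)
27796 + O(161) = 27796 + (3900 + 161² - 181*161) = 27796 + (3900 + 25921 - 29141) = 27796 + 680 = 28476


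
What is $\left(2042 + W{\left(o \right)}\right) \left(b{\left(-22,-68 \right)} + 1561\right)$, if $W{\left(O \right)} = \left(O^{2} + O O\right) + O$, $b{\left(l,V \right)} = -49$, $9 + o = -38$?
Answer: $9696456$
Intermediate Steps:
$o = -47$ ($o = -9 - 38 = -47$)
$W{\left(O \right)} = O + 2 O^{2}$ ($W{\left(O \right)} = \left(O^{2} + O^{2}\right) + O = 2 O^{2} + O = O + 2 O^{2}$)
$\left(2042 + W{\left(o \right)}\right) \left(b{\left(-22,-68 \right)} + 1561\right) = \left(2042 - 47 \left(1 + 2 \left(-47\right)\right)\right) \left(-49 + 1561\right) = \left(2042 - 47 \left(1 - 94\right)\right) 1512 = \left(2042 - -4371\right) 1512 = \left(2042 + 4371\right) 1512 = 6413 \cdot 1512 = 9696456$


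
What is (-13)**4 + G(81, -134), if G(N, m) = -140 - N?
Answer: 28340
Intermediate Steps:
(-13)**4 + G(81, -134) = (-13)**4 + (-140 - 1*81) = 28561 + (-140 - 81) = 28561 - 221 = 28340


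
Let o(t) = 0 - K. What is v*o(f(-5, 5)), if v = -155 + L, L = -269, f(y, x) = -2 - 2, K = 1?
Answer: 424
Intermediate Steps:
f(y, x) = -4
o(t) = -1 (o(t) = 0 - 1*1 = 0 - 1 = -1)
v = -424 (v = -155 - 269 = -424)
v*o(f(-5, 5)) = -424*(-1) = 424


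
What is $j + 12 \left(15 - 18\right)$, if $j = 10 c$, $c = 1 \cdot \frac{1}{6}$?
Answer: $- \frac{103}{3} \approx -34.333$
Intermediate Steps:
$c = \frac{1}{6}$ ($c = 1 \cdot \frac{1}{6} = \frac{1}{6} \approx 0.16667$)
$j = \frac{5}{3}$ ($j = 10 \cdot \frac{1}{6} = \frac{5}{3} \approx 1.6667$)
$j + 12 \left(15 - 18\right) = \frac{5}{3} + 12 \left(15 - 18\right) = \frac{5}{3} + 12 \left(-3\right) = \frac{5}{3} - 36 = - \frac{103}{3}$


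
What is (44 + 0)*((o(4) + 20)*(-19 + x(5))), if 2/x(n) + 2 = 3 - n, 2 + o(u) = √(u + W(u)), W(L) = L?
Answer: -15444 - 1716*√2 ≈ -17871.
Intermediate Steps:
o(u) = -2 + √2*√u (o(u) = -2 + √(u + u) = -2 + √(2*u) = -2 + √2*√u)
x(n) = 2/(1 - n) (x(n) = 2/(-2 + (3 - n)) = 2/(1 - n))
(44 + 0)*((o(4) + 20)*(-19 + x(5))) = (44 + 0)*(((-2 + √2*√4) + 20)*(-19 - 2/(-1 + 5))) = 44*(((-2 + √2*2) + 20)*(-19 - 2/4)) = 44*(((-2 + 2*√2) + 20)*(-19 - 2*¼)) = 44*((18 + 2*√2)*(-19 - ½)) = 44*((18 + 2*√2)*(-39/2)) = 44*(-351 - 39*√2) = -15444 - 1716*√2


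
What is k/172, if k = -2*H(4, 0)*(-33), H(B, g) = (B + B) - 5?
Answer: 99/86 ≈ 1.1512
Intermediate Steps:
H(B, g) = -5 + 2*B (H(B, g) = 2*B - 5 = -5 + 2*B)
k = 198 (k = -2*(-5 + 2*4)*(-33) = -2*(-5 + 8)*(-33) = -2*3*(-33) = -6*(-33) = 198)
k/172 = 198/172 = 198*(1/172) = 99/86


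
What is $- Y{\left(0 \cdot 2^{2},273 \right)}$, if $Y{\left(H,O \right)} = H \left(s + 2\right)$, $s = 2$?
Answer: $0$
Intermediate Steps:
$Y{\left(H,O \right)} = 4 H$ ($Y{\left(H,O \right)} = H \left(2 + 2\right) = H 4 = 4 H$)
$- Y{\left(0 \cdot 2^{2},273 \right)} = - 4 \cdot 0 \cdot 2^{2} = - 4 \cdot 0 \cdot 4 = - 4 \cdot 0 = \left(-1\right) 0 = 0$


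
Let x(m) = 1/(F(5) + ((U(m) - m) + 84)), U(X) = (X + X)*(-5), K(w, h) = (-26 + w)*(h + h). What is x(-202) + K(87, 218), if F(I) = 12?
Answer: 61649529/2318 ≈ 26596.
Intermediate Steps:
K(w, h) = 2*h*(-26 + w) (K(w, h) = (-26 + w)*(2*h) = 2*h*(-26 + w))
U(X) = -10*X (U(X) = (2*X)*(-5) = -10*X)
x(m) = 1/(96 - 11*m) (x(m) = 1/(12 + ((-10*m - m) + 84)) = 1/(12 + (-11*m + 84)) = 1/(12 + (84 - 11*m)) = 1/(96 - 11*m))
x(-202) + K(87, 218) = 1/(96 - 11*(-202)) + 2*218*(-26 + 87) = 1/(96 + 2222) + 2*218*61 = 1/2318 + 26596 = 61649529/2318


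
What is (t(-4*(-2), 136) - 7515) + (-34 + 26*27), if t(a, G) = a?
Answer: -6839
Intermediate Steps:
(t(-4*(-2), 136) - 7515) + (-34 + 26*27) = (-4*(-2) - 7515) + (-34 + 26*27) = (8 - 7515) + (-34 + 702) = -7507 + 668 = -6839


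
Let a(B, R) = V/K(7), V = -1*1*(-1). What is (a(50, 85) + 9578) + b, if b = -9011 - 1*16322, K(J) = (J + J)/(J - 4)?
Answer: -220567/14 ≈ -15755.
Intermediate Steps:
K(J) = 2*J/(-4 + J) (K(J) = (2*J)/(-4 + J) = 2*J/(-4 + J))
V = 1 (V = -1*(-1) = 1)
b = -25333 (b = -9011 - 16322 = -25333)
a(B, R) = 3/14 (a(B, R) = 1/(2*7/(-4 + 7)) = 1/(2*7/3) = 1/(2*7*(⅓)) = 1/(14/3) = 1*(3/14) = 3/14)
(a(50, 85) + 9578) + b = (3/14 + 9578) - 25333 = 134095/14 - 25333 = -220567/14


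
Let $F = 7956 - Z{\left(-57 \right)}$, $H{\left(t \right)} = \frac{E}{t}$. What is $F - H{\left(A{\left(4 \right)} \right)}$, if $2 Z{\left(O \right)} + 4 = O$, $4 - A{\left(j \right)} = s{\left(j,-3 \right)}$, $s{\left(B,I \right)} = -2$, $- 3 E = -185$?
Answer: $\frac{71786}{9} \approx 7976.2$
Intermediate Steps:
$E = \frac{185}{3}$ ($E = \left(- \frac{1}{3}\right) \left(-185\right) = \frac{185}{3} \approx 61.667$)
$A{\left(j \right)} = 6$ ($A{\left(j \right)} = 4 - -2 = 4 + 2 = 6$)
$Z{\left(O \right)} = -2 + \frac{O}{2}$
$H{\left(t \right)} = \frac{185}{3 t}$
$F = \frac{15973}{2}$ ($F = 7956 - \left(-2 + \frac{1}{2} \left(-57\right)\right) = 7956 - \left(-2 - \frac{57}{2}\right) = 7956 - - \frac{61}{2} = 7956 + \frac{61}{2} = \frac{15973}{2} \approx 7986.5$)
$F - H{\left(A{\left(4 \right)} \right)} = \frac{15973}{2} - \frac{185}{3 \cdot 6} = \frac{15973}{2} - \frac{185}{3} \cdot \frac{1}{6} = \frac{15973}{2} - \frac{185}{18} = \frac{71786}{9}$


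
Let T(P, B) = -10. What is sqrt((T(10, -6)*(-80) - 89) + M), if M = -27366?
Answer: I*sqrt(26655) ≈ 163.26*I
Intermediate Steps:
sqrt((T(10, -6)*(-80) - 89) + M) = sqrt((-10*(-80) - 89) - 27366) = sqrt((800 - 89) - 27366) = sqrt(711 - 27366) = sqrt(-26655) = I*sqrt(26655)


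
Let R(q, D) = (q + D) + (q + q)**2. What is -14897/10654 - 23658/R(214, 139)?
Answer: -995401007/651801066 ≈ -1.5272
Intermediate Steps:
R(q, D) = D + q + 4*q**2 (R(q, D) = (D + q) + (2*q)**2 = (D + q) + 4*q**2 = D + q + 4*q**2)
-14897/10654 - 23658/R(214, 139) = -14897/10654 - 23658/(139 + 214 + 4*214**2) = -14897*1/10654 - 23658/(139 + 214 + 4*45796) = -14897/10654 - 23658/(139 + 214 + 183184) = -14897/10654 - 23658/183537 = -14897/10654 - 23658*1/183537 = -14897/10654 - 7886/61179 = -995401007/651801066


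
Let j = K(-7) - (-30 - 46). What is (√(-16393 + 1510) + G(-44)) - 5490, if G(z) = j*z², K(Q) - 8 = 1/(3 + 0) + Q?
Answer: 432682/3 + 11*I*√123 ≈ 1.4423e+5 + 122.0*I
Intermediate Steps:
K(Q) = 25/3 + Q (K(Q) = 8 + (1/(3 + 0) + Q) = 8 + (1/3 + Q) = 8 + (⅓ + Q) = 25/3 + Q)
j = 232/3 (j = (25/3 - 7) - (-30 - 46) = 4/3 - 1*(-76) = 4/3 + 76 = 232/3 ≈ 77.333)
G(z) = 232*z²/3
(√(-16393 + 1510) + G(-44)) - 5490 = (√(-16393 + 1510) + (232/3)*(-44)²) - 5490 = (√(-14883) + (232/3)*1936) - 5490 = (11*I*√123 + 449152/3) - 5490 = (449152/3 + 11*I*√123) - 5490 = 432682/3 + 11*I*√123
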